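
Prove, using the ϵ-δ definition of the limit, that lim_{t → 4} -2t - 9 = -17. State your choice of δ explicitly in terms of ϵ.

δ = ϵ/2

Suppose ϵ > 0. We need δ > 0 so that 0 < |t − 4| < δ implies |(-2t - 9) + 17| < ϵ.
Since (-2t - 9) + 17 = -2(t − 4), we have |(-2t - 9) + 17| = 2|t − 4|.
So 2|t − 4| < ϵ exactly when |t − 4| < ϵ/2.
Choosing δ = ϵ/2 gives |(-2t - 9) + 17| = 2|t − 4| < ϵ whenever |t − 4| < δ.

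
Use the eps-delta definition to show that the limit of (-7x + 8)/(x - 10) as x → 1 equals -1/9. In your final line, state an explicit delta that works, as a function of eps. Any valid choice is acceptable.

delta = min(9/2, (81/124)eps)

Suppose eps > 0. We want delta > 0 with 0 < |x − 1| < delta ⇒ |(-7x + 8)/(x - 10) + 1/9| < eps.
Combining over a common denominator, (-7x + 8)/(x - 10) + 1/9 = [(-7x + 8)·(-9) − 1·(x - 10)] / [(-9)·(x - 10)] = 62(x − 1) / ((-9)(x - 10)).
So |(-7x + 8)/(x - 10) + 1/9| = 62|x − 1| / (9·|x − 10|).
Require delta ≤ 9/2, so |x − 10| ≥ |-9| − |x − 1| > 9 − 9/2 = 9/2.
Hence |(-7x + 8)/(x - 10) + 1/9| < 62|x − 1|/(9·(9/2)) = (124/81)|x − 1|, which is < eps once |x − 1| < (81/124)eps.
Take delta = min(9/2, (81/124)eps). Then 0 < |x − 1| < delta forces both bounds, so |(-7x + 8)/(x - 10) + 1/9| < eps.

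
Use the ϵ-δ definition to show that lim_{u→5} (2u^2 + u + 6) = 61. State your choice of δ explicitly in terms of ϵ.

Fix ϵ > 0. We want δ > 0 such that 0 < |u − 5| < δ implies |(2u^2 + u + 6) − 61| < ϵ.
(2u^2 + u + 6) − 61 = 2u^2 + u - 55 = (u − 5)(2u + 11).
So |(2u^2 + u + 6) − 61| = |u − 5|·|2u + 11|.
Assume first that |u − 5| < 1, so |u| < 6. Then |2u + 11| ≤ 2·6 + 11 = 23.
Hence |(2u^2 + u + 6) − 61| ≤ 23|u − 5| < ϵ provided |u − 5| < ϵ/23.
Choosing δ = min(1, ϵ/23) ensures both conditions, hence |(2u^2 + u + 6) − 61| < ϵ.

δ = min(1, ϵ/23)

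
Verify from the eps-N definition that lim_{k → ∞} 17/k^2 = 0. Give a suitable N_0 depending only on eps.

Fix eps > 0. For k ≥ 1, |17/k^2 − 0| = 17/k^2.
17/k^2 < eps ⇔ k^2 > 17/eps ⇔ k > (17/eps)^{1/2}.
Take N_0 = (17/eps)^{1/2}. Then k > N_0 implies 17/k^2 < eps.

N_0 = (17/eps)^{1/2}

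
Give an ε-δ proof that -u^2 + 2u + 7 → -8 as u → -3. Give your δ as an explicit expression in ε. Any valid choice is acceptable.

Suppose ε > 0. We want δ > 0 such that 0 < |u + 3| < δ implies |(-u^2 + 2u + 7) + 8| < ε.
(-u^2 + 2u + 7) + 8 = -u^2 + 2u + 15 = (u + 3)(-u + 5).
So |(-u^2 + 2u + 7) + 8| = |u + 3|·|-u + 5|.
Assume first that |u + 3| < 2, so |u| < 5. Then |-u + 5| ≤ 5 + 5 = 10.
Hence |(-u^2 + 2u + 7) + 8| ≤ 10|u + 3| < ε provided |u + 3| < ε/10.
Take δ = min(2, ε/10). Then 0 < |u + 3| < δ gives both |u + 3| < 2 and |u + 3| < ε/10, so |(-u^2 + 2u + 7) + 8| < ε.

δ = min(2, ε/10)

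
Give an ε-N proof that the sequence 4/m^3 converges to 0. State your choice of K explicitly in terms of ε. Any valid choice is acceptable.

K = (4/ε)^{1/3}

Suppose ε > 0. For m ≥ 1, |4/m^3 − 0| = 4/m^3.
4/m^3 < ε ⇔ m^3 > 4/ε ⇔ m > (4/ε)^{1/3}.
Take K = (4/ε)^{1/3}. Then m > K implies 4/m^3 < ε.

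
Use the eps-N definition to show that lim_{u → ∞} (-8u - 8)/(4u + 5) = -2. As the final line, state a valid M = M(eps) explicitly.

Fix eps > 0. We seek M > 0 such that u > M implies |(-8u - 8)/(4u + 5) + 2| < eps.
(-8u - 8)/(4u + 5) + 2 = (4(-8u - 8) − (-8)(4u + 5)) / (4(4u + 5)) = 8/(4(4u + 5)).
For u > 0 we have 4u + 5 > 4u, so |(-8u - 8)/(4u + 5) + 2| = 8/(4(4u + 5)) < 8/(4·4u) = (1/2)/u.
Thus |(-8u - 8)/(4u + 5) + 2| < eps whenever u > (1/2)/eps.
Take M = (1/2)/eps. If u > M then |(-8u - 8)/(4u + 5) + 2| < (1/2)/u < eps.

M = (1/2)/eps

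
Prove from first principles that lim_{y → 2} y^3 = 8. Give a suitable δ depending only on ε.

δ = min(2, ε/28)

Fix ε > 0. We seek δ > 0 with 0 < |y − 2| < δ ⇒ |y^3 − 8| < ε.
Factor: y^3 − 8 = (y − 2)(y^2 + 2y + 4), so |y^3 − 8| = |y − 2|·|y^2 + 2y + 4|.
Impose δ ≤ 2 so that |y| < 4; then |y^2 + 2y + 4| ≤ 28.
Hence |y^3 − 8| ≤ 28|y − 2|, which is < ε once |y − 2| < ε/28.
Take δ = min(2, ε/28). If 0 < |y − 2| < δ then both bounds hold and |y^3 − 8| ≤ 28|y − 2| < 28·(ε/28) = ε.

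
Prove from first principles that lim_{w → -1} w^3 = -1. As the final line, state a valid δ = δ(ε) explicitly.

δ = min(2, ε/13)

Let ε > 0 be given. We seek δ > 0 with 0 < |w + 1| < δ ⇒ |w^3 + 1| < ε.
Factor: w^3 + 1 = (w + 1)(w^2 - w + 1), so |w^3 + 1| = |w + 1|·|w^2 - w + 1|.
Restrict δ ≤ 2. Then |w + 1| < 2 gives |w| < 3, so by the triangle inequality |w^2 - w + 1| ≤ 3^2 + 3 + 1 = 13.
Hence |w^3 + 1| ≤ 13|w + 1|, which is < ε once |w + 1| < ε/13.
Take δ = min(2, ε/13). If 0 < |w + 1| < δ then both bounds hold and |w^3 + 1| ≤ 13|w + 1| < 13·(ε/13) = ε.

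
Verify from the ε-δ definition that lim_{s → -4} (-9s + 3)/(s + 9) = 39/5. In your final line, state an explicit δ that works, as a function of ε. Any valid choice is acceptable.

δ = min(5/2, (25/168)ε)

Fix ε > 0. We want δ > 0 with 0 < |s + 4| < δ ⇒ |(-9s + 3)/(s + 9) − (39/5)| < ε.
Combining over a common denominator, (-9s + 3)/(s + 9) − (39/5) = [(-9s + 3)·5 − 39·(s + 9)] / [5·(s + 9)] = -84(s + 4) / (5(s + 9)).
So |(-9s + 3)/(s + 9) − (39/5)| = 84|s + 4| / (5·|s + 9|).
Require δ ≤ 5/2, so |s + 9| ≥ |5| − |s + 4| > 5 − 5/2 = 5/2.
Hence |(-9s + 3)/(s + 9) − (39/5)| < 84|s + 4|/(5·(5/2)) = (168/25)|s + 4|, which is < ε once |s + 4| < (25/168)ε.
Take δ = min(5/2, (25/168)ε). Then 0 < |s + 4| < δ forces both bounds, so |(-9s + 3)/(s + 9) − (39/5)| < ε.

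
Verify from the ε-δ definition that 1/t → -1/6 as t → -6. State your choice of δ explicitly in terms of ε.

δ = min(3, 18ε)

Let ε > 0. We seek δ > 0 such that 0 < |t + 6| < δ implies |1/t + 1/6| < ε.
|1/t + 1/6| = |-6 − t|/(6·|t|) = |t + 6|/(6|t|).
Require δ ≤ 3 so that |t| > 6 − 3 = 3, hence 6|t| > 18.
Then |1/t + 1/6| < |t + 6|/18, which is < ε when |t + 6| < 18ε.
Take δ = min(3, 18ε). Then 0 < |t + 6| < δ gives both |t + 6| < 3 and |t + 6| < 18ε, so |1/t + 1/6| < ε.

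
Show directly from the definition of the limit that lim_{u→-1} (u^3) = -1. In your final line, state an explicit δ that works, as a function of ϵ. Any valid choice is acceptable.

δ = min(2, ϵ/13)

Let ϵ > 0 be given. We seek δ > 0 with 0 < |u + 1| < δ ⇒ |u^3 + 1| < ϵ.
Factor: u^3 + 1 = (u + 1)(u^2 - u + 1), so |u^3 + 1| = |u + 1|·|u^2 - u + 1|.
Restrict δ ≤ 2. Then |u + 1| < 2 gives |u| < 3, so by the triangle inequality |u^2 - u + 1| ≤ 3^2 + 3 + 1 = 13.
Hence |u^3 + 1| ≤ 13|u + 1|, which is < ϵ once |u + 1| < ϵ/13.
Take δ = min(2, ϵ/13). If 0 < |u + 1| < δ then both bounds hold and |u^3 + 1| ≤ 13|u + 1| < 13·(ϵ/13) = ϵ.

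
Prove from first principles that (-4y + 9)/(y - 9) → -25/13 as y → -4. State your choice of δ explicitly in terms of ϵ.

Let ϵ > 0 be given. We want δ > 0 with 0 < |y + 4| < δ ⇒ |(-4y + 9)/(y - 9) + 25/13| < ϵ.
Combining over a common denominator, (-4y + 9)/(y - 9) + 25/13 = [(-4y + 9)·(-13) − 25·(y - 9)] / [(-13)·(y - 9)] = 27(y + 4) / ((-13)(y - 9)).
So |(-4y + 9)/(y - 9) + 25/13| = 27|y + 4| / (13·|y − 9|).
Restrict δ ≤ 13/2. Then |y + 4| < 13/2 gives |y − 9| = |(y + 4) + (-13)| ≥ 13 − 13/2 = 13/2.
Hence |(-4y + 9)/(y - 9) + 25/13| < 27|y + 4|/(13·(13/2)) = (54/169)|y + 4|, which is < ϵ once |y + 4| < (169/54)ϵ.
Take δ = min(13/2, (169/54)ϵ). Then 0 < |y + 4| < δ forces both bounds, so |(-4y + 9)/(y - 9) + 25/13| < ϵ.

δ = min(13/2, (169/54)ϵ)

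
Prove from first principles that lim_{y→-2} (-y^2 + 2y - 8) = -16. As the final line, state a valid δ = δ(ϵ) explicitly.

δ = min(1, ϵ/7)

Fix ϵ > 0. We want δ > 0 such that 0 < |y + 2| < δ implies |(-y^2 + 2y - 8) + 16| < ϵ.
(-y^2 + 2y - 8) + 16 = -y^2 + 2y + 8 = (y + 2)(-y + 4).
So |(-y^2 + 2y - 8) + 16| = |y + 2|·|-y + 4|.
Require δ ≤ 1. Then |y + 2| < 1 gives |y| < 3, and by the triangle inequality |-y + 4| ≤ 3 + 4 = 7.
Hence |(-y^2 + 2y - 8) + 16| ≤ 7|y + 2| < ϵ provided |y + 2| < ϵ/7.
Take δ = min(1, ϵ/7). Then 0 < |y + 2| < δ gives both |y + 2| < 1 and |y + 2| < ϵ/7, so |(-y^2 + 2y - 8) + 16| < ϵ.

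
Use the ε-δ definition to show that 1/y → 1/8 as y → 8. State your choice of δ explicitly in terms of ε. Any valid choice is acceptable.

δ = min(4, 32ε)

Fix ε > 0. We seek δ > 0 such that 0 < |y − 8| < δ implies |1/y − (1/8)| < ε.
|1/y − (1/8)| = |8 − y|/(8·|y|) = |y − 8|/(8|y|).
Require δ ≤ 4 so that |y| > 8 − 4 = 4, hence 8|y| > 32.
Then |1/y − (1/8)| < |y − 8|/32, which is < ε when |y − 8| < 32ε.
Take δ = min(4, 32ε). Then 0 < |y − 8| < δ gives both |y − 8| < 4 and |y − 8| < 32ε, so |1/y − (1/8)| < ε.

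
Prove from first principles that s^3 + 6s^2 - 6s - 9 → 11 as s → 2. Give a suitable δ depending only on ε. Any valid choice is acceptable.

δ = min(1, ε/43)

Let ε > 0 be given. We want δ > 0 such that 0 < |s − 2| < δ implies |(s^3 + 6s^2 - 6s - 9) − 11| < ε.
(s^3 + 6s^2 - 6s - 9) − 11 = s^3 + 6s^2 - 6s - 20 = (s − 2)(s^2 + 8s + 10).
So |(s^3 + 6s^2 - 6s - 9) − 11| = |s − 2|·|s^2 + 8s + 10|.
Assume first that |s − 2| < 1, so |s| < 3. Then |s^2 + 8s + 10| ≤ 3^2 + 8·3 + 10 = 43.
Hence |(s^3 + 6s^2 - 6s - 9) − 11| ≤ 43|s − 2| < ε provided |s − 2| < ε/43.
Choosing δ = min(1, ε/43) ensures both conditions, hence |(s^3 + 6s^2 - 6s - 9) − 11| < ε.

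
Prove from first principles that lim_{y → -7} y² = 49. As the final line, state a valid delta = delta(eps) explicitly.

Let eps > 0. We seek delta > 0 with 0 < |y + 7| < delta ⇒ |y² − 49| < eps.
Factor: y² − 49 = (y + 7)(y - 7), so |y² − 49| = |y + 7|·|y - 7|.
Impose delta ≤ 1 so that |y| < 8; then |y - 7| ≤ 15.
Hence |y² − 49| ≤ 15|y + 7|, which is < eps once |y + 7| < eps/15.
Take delta = min(1, eps/15). If 0 < |y + 7| < delta then both bounds hold and |y² − 49| ≤ 15|y + 7| < 15·(eps/15) = eps.

delta = min(1, eps/15)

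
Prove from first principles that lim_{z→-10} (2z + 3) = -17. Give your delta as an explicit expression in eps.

Let eps > 0. We need delta > 0 so that 0 < |z + 10| < delta implies |(2z + 3) + 17| < eps.
|(2z + 3) + 17| = |2z + 20| = 2|z + 10|.
Thus it suffices that |z + 10| < eps/2.
Take delta = eps/2. If 0 < |z + 10| < delta then |(2z + 3) + 17| = 2|z + 10| < 2·(eps/2) = eps.

delta = eps/2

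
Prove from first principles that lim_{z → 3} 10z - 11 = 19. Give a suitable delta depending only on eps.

Let eps > 0 be given. We need delta > 0 so that 0 < |z − 3| < delta implies |(10z - 11) − 19| < eps.
|(10z - 11) − 19| = |10z - 30| = 10|z − 3|.
Thus it suffices that |z − 3| < eps/10.
Choosing delta = eps/10 gives |(10z - 11) − 19| = 10|z − 3| < eps whenever |z − 3| < delta.

delta = eps/10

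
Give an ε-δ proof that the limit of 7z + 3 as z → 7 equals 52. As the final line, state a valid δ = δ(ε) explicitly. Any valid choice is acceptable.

δ = ε/7

Let ε > 0 be given. We need δ > 0 so that 0 < |z − 7| < δ implies |(7z + 3) − 52| < ε.
|(7z + 3) − 52| = |7z - 49| = 7|z − 7|.
So 7|z − 7| < ε exactly when |z − 7| < ε/7.
Take δ = ε/7. If 0 < |z − 7| < δ then |(7z + 3) − 52| = 7|z − 7| < 7·(ε/7) = ε.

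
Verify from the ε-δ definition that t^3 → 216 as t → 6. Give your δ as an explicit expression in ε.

Let ε > 0 be given. We seek δ > 0 with 0 < |t − 6| < δ ⇒ |t^3 − 216| < ε.
Factor: t^3 − 216 = (t − 6)(t^2 + 6t + 36), so |t^3 − 216| = |t − 6|·|t^2 + 6t + 36|.
Restrict δ ≤ 1. Then |t − 6| < 1 gives |t| < 7, so by the triangle inequality |t^2 + 6t + 36| ≤ 7^2 + 6·7 + 36 = 127.
Hence |t^3 − 216| ≤ 127|t − 6|, which is < ε once |t − 6| < ε/127.
Take δ = min(1, ε/127). If 0 < |t − 6| < δ then both bounds hold and |t^3 − 216| ≤ 127|t − 6| < 127·(ε/127) = ε.

δ = min(1, ε/127)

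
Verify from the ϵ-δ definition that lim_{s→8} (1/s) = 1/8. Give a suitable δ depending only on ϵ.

Let ϵ > 0 be given. We seek δ > 0 such that 0 < |s − 8| < δ implies |1/s − (1/8)| < ϵ.
|1/s − (1/8)| = |8 − s|/(8·|s|) = |s − 8|/(8|s|).
Restrict δ ≤ 4. Then |s − 8| < 4 gives |s| > 4, so 8|s| > 32.
Then |1/s − (1/8)| < |s − 8|/32, which is < ϵ when |s − 8| < 32ϵ.
Take δ = min(4, 32ϵ). Then 0 < |s − 8| < δ gives both |s − 8| < 4 and |s − 8| < 32ϵ, so |1/s − (1/8)| < ϵ.

δ = min(4, 32ϵ)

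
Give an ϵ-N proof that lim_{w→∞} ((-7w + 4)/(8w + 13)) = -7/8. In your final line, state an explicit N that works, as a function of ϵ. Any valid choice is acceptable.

N = (123/64)/ϵ

Fix ϵ > 0. We seek N > 0 such that w > N implies |(-7w + 4)/(8w + 13) + 7/8| < ϵ.
(-7w + 4)/(8w + 13) + 7/8 = (8(-7w + 4) − (-7)(8w + 13)) / (8(8w + 13)) = 123/(8(8w + 13)).
For w > 0 we have 8w + 13 > 8w, so |(-7w + 4)/(8w + 13) + 7/8| = 123/(8(8w + 13)) < 123/(8·8w) = (123/64)/w.
Thus |(-7w + 4)/(8w + 13) + 7/8| < ϵ whenever w > (123/64)/ϵ.
Take N = (123/64)/ϵ. If w > N then |(-7w + 4)/(8w + 13) + 7/8| < (123/64)/w < ϵ.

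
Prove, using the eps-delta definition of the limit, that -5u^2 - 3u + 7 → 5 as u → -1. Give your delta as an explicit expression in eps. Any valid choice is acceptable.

Suppose eps > 0. We want delta > 0 such that 0 < |u + 1| < delta implies |(-5u^2 - 3u + 7) − 5| < eps.
(-5u^2 - 3u + 7) − 5 = -5u^2 - 3u + 2 = (u + 1)(-5u + 2).
So |(-5u^2 - 3u + 7) − 5| = |u + 1|·|-5u + 2|.
Require delta ≤ 1. Then |u + 1| < 1 gives |u| < 2, and by the triangle inequality |-5u + 2| ≤ 5·2 + 2 = 12.
Hence |(-5u^2 - 3u + 7) − 5| ≤ 12|u + 1| < eps provided |u + 1| < eps/12.
Choosing delta = min(1, eps/12) ensures both conditions, hence |(-5u^2 - 3u + 7) − 5| < eps.

delta = min(1, eps/12)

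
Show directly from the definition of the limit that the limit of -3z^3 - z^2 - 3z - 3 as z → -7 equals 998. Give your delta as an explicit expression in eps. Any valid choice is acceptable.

Let eps > 0 be given. We want delta > 0 such that 0 < |z + 7| < delta implies |(-3z^3 - z^2 - 3z - 3) − 998| < eps.
(-3z^3 - z^2 - 3z - 3) − 998 = -3z^3 - z^2 - 3z - 1001 = (z + 7)(-3z^2 + 20z - 143).
So |(-3z^3 - z^2 - 3z - 3) − 998| = |z + 7|·|-3z^2 + 20z - 143|.
Assume first that |z + 7| < 1, so |z| < 8. Then |-3z^2 + 20z - 143| ≤ 3·8^2 + 20·8 + 143 = 495.
Hence |(-3z^3 - z^2 - 3z - 3) − 998| ≤ 495|z + 7| < eps provided |z + 7| < eps/495.
Take delta = min(1, eps/495). Then 0 < |z + 7| < delta gives both |z + 7| < 1 and |z + 7| < eps/495, so |(-3z^3 - z^2 - 3z - 3) − 998| < eps.

delta = min(1, eps/495)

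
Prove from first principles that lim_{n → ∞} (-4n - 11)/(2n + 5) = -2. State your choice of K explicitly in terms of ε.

K = (1/2)/ε

Fix ε > 0. For n ≥ 1, |(-4n - 11)/(2n + 5) + 2| = |-2|/(2(2n + 5)) = 2/(2(2n + 5)).
Since 2n + 5 ≥ 2n for n ≥ 1, this is ≤ 2/(2·2n) = (1/2)/n.
So |(-4n - 11)/(2n + 5) + 2| < ε whenever n > (1/2)/ε.
Take K = (1/2)/ε. If n > K then |(-4n - 11)/(2n + 5) + 2| ≤ (1/2)/n < ε.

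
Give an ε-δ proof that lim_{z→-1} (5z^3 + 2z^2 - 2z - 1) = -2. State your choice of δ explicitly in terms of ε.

δ = min(2, ε/55)

Suppose ε > 0. We want δ > 0 such that 0 < |z + 1| < δ implies |(5z^3 + 2z^2 - 2z - 1) + 2| < ε.
(5z^3 + 2z^2 - 2z - 1) + 2 = 5z^3 + 2z^2 - 2z + 1 = (z + 1)(5z^2 - 3z + 1).
So |(5z^3 + 2z^2 - 2z - 1) + 2| = |z + 1|·|5z^2 - 3z + 1|.
Assume first that |z + 1| < 2, so |z| < 3. Then |5z^2 - 3z + 1| ≤ 5·3^2 + 3·3 + 1 = 55.
Hence |(5z^3 + 2z^2 - 2z - 1) + 2| ≤ 55|z + 1| < ε provided |z + 1| < ε/55.
Choosing δ = min(2, ε/55) ensures both conditions, hence |(5z^3 + 2z^2 - 2z - 1) + 2| < ε.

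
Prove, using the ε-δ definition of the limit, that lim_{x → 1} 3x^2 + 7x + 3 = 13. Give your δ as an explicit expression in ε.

Let ε > 0. We want δ > 0 such that 0 < |x − 1| < δ implies |(3x^2 + 7x + 3) − 13| < ε.
(3x^2 + 7x + 3) − 13 = 3x^2 + 7x - 10 = (x − 1)(3x + 10).
So |(3x^2 + 7x + 3) − 13| = |x − 1|·|3x + 10|.
Require δ ≤ 1. Then |x − 1| < 1 gives |x| < 2, and by the triangle inequality |3x + 10| ≤ 3·2 + 10 = 16.
Hence |(3x^2 + 7x + 3) − 13| ≤ 16|x − 1| < ε provided |x − 1| < ε/16.
Take δ = min(1, ε/16). Then 0 < |x − 1| < δ gives both |x − 1| < 1 and |x − 1| < ε/16, so |(3x^2 + 7x + 3) − 13| < ε.

δ = min(1, ε/16)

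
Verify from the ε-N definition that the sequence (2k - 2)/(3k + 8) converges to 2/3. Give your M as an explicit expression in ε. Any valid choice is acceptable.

Let ε > 0 be given. For k ≥ 1, |(2k - 2)/(3k + 8) − (2/3)| = |-22|/(3(3k + 8)) = 22/(3(3k + 8)).
Since 3k + 8 ≥ 3k for k ≥ 1, this is ≤ 22/(3·3k) = (22/9)/k.
So |(2k - 2)/(3k + 8) − (2/3)| < ε whenever k > (22/9)/ε.
Take M = (22/9)/ε. If k > M then |(2k - 2)/(3k + 8) − (2/3)| ≤ (22/9)/k < ε.

M = (22/9)/ε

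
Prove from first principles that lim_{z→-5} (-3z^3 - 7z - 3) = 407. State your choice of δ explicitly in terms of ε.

δ = min(1, ε/280)

Let ε > 0. We want δ > 0 such that 0 < |z + 5| < δ implies |(-3z^3 - 7z - 3) − 407| < ε.
(-3z^3 - 7z - 3) − 407 = -3z^3 - 7z - 410 = (z + 5)(-3z^2 + 15z - 82).
So |(-3z^3 - 7z - 3) − 407| = |z + 5|·|-3z^2 + 15z - 82|.
Assume first that |z + 5| < 1, so |z| < 6. Then |-3z^2 + 15z - 82| ≤ 3·6^2 + 15·6 + 82 = 280.
Hence |(-3z^3 - 7z - 3) − 407| ≤ 280|z + 5| < ε provided |z + 5| < ε/280.
Take δ = min(1, ε/280). Then 0 < |z + 5| < δ gives both |z + 5| < 1 and |z + 5| < ε/280, so |(-3z^3 - 7z - 3) − 407| < ε.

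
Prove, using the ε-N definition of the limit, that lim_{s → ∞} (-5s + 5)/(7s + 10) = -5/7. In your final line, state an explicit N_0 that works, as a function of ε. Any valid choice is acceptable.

Let ε > 0 be given. We seek N_0 > 0 such that s > N_0 implies |(-5s + 5)/(7s + 10) + 5/7| < ε.
(-5s + 5)/(7s + 10) + 5/7 = (7(-5s + 5) − (-5)(7s + 10)) / (7(7s + 10)) = 85/(7(7s + 10)).
For s > 0 we have 7s + 10 > 7s, so |(-5s + 5)/(7s + 10) + 5/7| = 85/(7(7s + 10)) < 85/(7·7s) = (85/49)/s.
Thus |(-5s + 5)/(7s + 10) + 5/7| < ε whenever s > (85/49)/ε.
Take N_0 = (85/49)/ε. If s > N_0 then |(-5s + 5)/(7s + 10) + 5/7| < (85/49)/s < ε.

N_0 = (85/49)/ε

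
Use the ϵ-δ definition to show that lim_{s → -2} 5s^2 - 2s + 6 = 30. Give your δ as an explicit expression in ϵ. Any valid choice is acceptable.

δ = min(1, ϵ/27)

Suppose ϵ > 0. We want δ > 0 such that 0 < |s + 2| < δ implies |(5s^2 - 2s + 6) − 30| < ϵ.
(5s^2 - 2s + 6) − 30 = 5s^2 - 2s - 24 = (s + 2)(5s - 12).
So |(5s^2 - 2s + 6) − 30| = |s + 2|·|5s - 12|.
Require δ ≤ 1. Then |s + 2| < 1 gives |s| < 3, and by the triangle inequality |5s - 12| ≤ 5·3 + 12 = 27.
Hence |(5s^2 - 2s + 6) − 30| ≤ 27|s + 2| < ϵ provided |s + 2| < ϵ/27.
Choosing δ = min(1, ϵ/27) ensures both conditions, hence |(5s^2 - 2s + 6) − 30| < ϵ.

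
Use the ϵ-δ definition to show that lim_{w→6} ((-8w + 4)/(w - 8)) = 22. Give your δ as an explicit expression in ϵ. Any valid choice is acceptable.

Suppose ϵ > 0. We want δ > 0 with 0 < |w − 6| < δ ⇒ |(-8w + 4)/(w - 8) − 22| < ϵ.
Combining over a common denominator, (-8w + 4)/(w - 8) − 22 = [(-8w + 4)·(-2) − (-44)·(w - 8)] / [(-2)·(w - 8)] = 60(w − 6) / ((-2)(w - 8)).
So |(-8w + 4)/(w - 8) − 22| = 60|w − 6| / (2·|w − 8|).
Restrict δ ≤ 1. Then |w − 6| < 1 gives |w − 8| = |(w − 6) + (-2)| ≥ 2 − 1 = 1.
Hence |(-8w + 4)/(w - 8) − 22| < 60|w − 6|/(2·1) = 30|w − 6|, which is < ϵ once |w − 6| < (1/30)ϵ.
Take δ = min(1, (1/30)ϵ). Then 0 < |w − 6| < δ forces both bounds, so |(-8w + 4)/(w - 8) − 22| < ϵ.

δ = min(1, (1/30)ϵ)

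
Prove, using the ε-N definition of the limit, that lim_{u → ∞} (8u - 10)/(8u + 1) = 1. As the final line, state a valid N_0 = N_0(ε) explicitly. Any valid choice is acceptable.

N_0 = (11/8)/ε

Suppose ε > 0. We seek N_0 > 0 such that u > N_0 implies |(8u - 10)/(8u + 1) − 1| < ε.
(8u - 10)/(8u + 1) − 1 = (8(8u - 10) − 8(8u + 1)) / (8(8u + 1)) = -88/(8(8u + 1)).
For u > 0 we have 8u + 1 > 8u, so |(8u - 10)/(8u + 1) − 1| = 88/(8(8u + 1)) < 88/(8·8u) = (11/8)/u.
Thus |(8u - 10)/(8u + 1) − 1| < ε whenever u > (11/8)/ε.
Take N_0 = (11/8)/ε. If u > N_0 then |(8u - 10)/(8u + 1) − 1| < (11/8)/u < ε.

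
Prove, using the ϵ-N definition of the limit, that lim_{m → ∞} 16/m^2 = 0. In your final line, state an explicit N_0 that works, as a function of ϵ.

Let ϵ > 0 be given. For m ≥ 1, |16/m^2 − 0| = 16/m^2.
16/m^2 < ϵ ⇔ m^2 > 16/ϵ ⇔ m > (16/ϵ)^{1/2}.
Take N_0 = (16/ϵ)^{1/2}. Then m > N_0 implies 16/m^2 < ϵ.

N_0 = (16/ϵ)^{1/2}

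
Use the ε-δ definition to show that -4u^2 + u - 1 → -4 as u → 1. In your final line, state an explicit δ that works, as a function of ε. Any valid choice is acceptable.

δ = min(2, ε/15)

Let ε > 0 be given. We want δ > 0 such that 0 < |u − 1| < δ implies |(-4u^2 + u - 1) + 4| < ε.
(-4u^2 + u - 1) + 4 = -4u^2 + u + 3 = (u − 1)(-4u - 3).
So |(-4u^2 + u - 1) + 4| = |u − 1|·|-4u - 3|.
Assume first that |u − 1| < 2, so |u| < 3. Then |-4u - 3| ≤ 4·3 + 3 = 15.
Hence |(-4u^2 + u - 1) + 4| ≤ 15|u − 1| < ε provided |u − 1| < ε/15.
Choosing δ = min(2, ε/15) ensures both conditions, hence |(-4u^2 + u - 1) + 4| < ε.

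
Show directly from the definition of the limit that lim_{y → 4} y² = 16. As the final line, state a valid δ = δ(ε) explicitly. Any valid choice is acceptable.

Fix ε > 0. We seek δ > 0 with 0 < |y − 4| < δ ⇒ |y² − 16| < ε.
Factor: y² − 16 = (y − 4)(y + 4), so |y² − 16| = |y − 4|·|y + 4|.
Impose δ ≤ 1 so that |y| < 5; then |y + 4| ≤ 9.
Hence |y² − 16| ≤ 9|y − 4|, which is < ε once |y − 4| < ε/9.
Take δ = min(1, ε/9). If 0 < |y − 4| < δ then both bounds hold and |y² − 16| ≤ 9|y − 4| < 9·(ε/9) = ε.

δ = min(1, ε/9)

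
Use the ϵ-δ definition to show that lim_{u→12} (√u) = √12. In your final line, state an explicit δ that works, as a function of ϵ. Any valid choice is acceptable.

Let ϵ > 0 be given. We want δ > 0 such that 0 < |u − 12| < δ implies |√u − √12| < ϵ.
Rationalise: √u − √12 = (u − 12)/(√u + √12), so |√u − √12| = |u − 12|/(√u + √12).
Restrict δ ≤ 12 so that |u − 12| < 12 forces u > 0, and then √u + √12 > √12.
Hence |√u − √12| < |u − 12|/√12, which is < ϵ once |u − 12| < √12·ϵ.
Take δ = min(12, √12·ϵ). If 0 < |u − 12| < δ then u > 0 and |√u − √12| < |u − 12|/√12 < ϵ.

δ = min(12, √12·ϵ)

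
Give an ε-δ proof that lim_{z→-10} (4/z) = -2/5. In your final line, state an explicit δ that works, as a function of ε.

δ = min(5, (25/2)ε)

Let ε > 0 be given. We seek δ > 0 such that 0 < |z + 10| < δ implies |4/z + 2/5| < ε.
|4/z + 2/5| = 4·|-10 − z|/(10·|z|) = 4|z + 10|/(10|z|).
Restrict δ ≤ 5. Then |z + 10| < 5 gives |z| > 5, so 10|z| > 50.
Then |4/z + 2/5| < 4|z + 10|/50, which is < ε when |z + 10| < (25/2)ε.
Take δ = min(5, (25/2)ε). Then 0 < |z + 10| < δ gives both |z + 10| < 5 and |z + 10| < (25/2)ε, so |4/z + 2/5| < ε.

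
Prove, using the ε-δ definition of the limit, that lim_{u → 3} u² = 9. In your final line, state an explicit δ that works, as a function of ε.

δ = min(1, ε/7)

Let ε > 0. We seek δ > 0 with 0 < |u − 3| < δ ⇒ |u² − 9| < ε.
Factor: u² − 9 = (u − 3)(u + 3), so |u² − 9| = |u − 3|·|u + 3|.
Impose δ ≤ 1 so that |u| < 4; then |u + 3| ≤ 7.
Hence |u² − 9| ≤ 7|u − 3|, which is < ε once |u − 3| < ε/7.
Take δ = min(1, ε/7). If 0 < |u − 3| < δ then both bounds hold and |u² − 9| ≤ 7|u − 3| < 7·(ε/7) = ε.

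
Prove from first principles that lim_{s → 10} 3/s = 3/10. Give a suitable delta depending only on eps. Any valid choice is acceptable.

delta = min(5, (50/3)eps)

Let eps > 0 be given. We seek delta > 0 such that 0 < |s − 10| < delta implies |3/s − (3/10)| < eps.
|3/s − (3/10)| = 3·|10 − s|/(10·|s|) = 3|s − 10|/(10|s|).
Restrict delta ≤ 5. Then |s − 10| < 5 gives |s| > 5, so 10|s| > 50.
Then |3/s − (3/10)| < 3|s − 10|/50, which is < eps when |s − 10| < (50/3)eps.
Take delta = min(5, (50/3)eps). Then 0 < |s − 10| < delta gives both |s − 10| < 5 and |s − 10| < (50/3)eps, so |3/s − (3/10)| < eps.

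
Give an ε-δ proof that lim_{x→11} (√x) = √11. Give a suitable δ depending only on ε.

Suppose ε > 0. We want δ > 0 such that 0 < |x − 11| < δ implies |√x − √11| < ε.
Rationalise: √x − √11 = (x − 11)/(√x + √11), so |√x − √11| = |x − 11|/(√x + √11).
Restrict δ ≤ 11 so that |x − 11| < 11 forces x > 0, and then √x + √11 > √11.
Hence |√x − √11| < |x − 11|/√11, which is < ε once |x − 11| < √11·ε.
Take δ = min(11, √11·ε). If 0 < |x − 11| < δ then x > 0 and |√x − √11| < |x − 11|/√11 < ε.

δ = min(11, √11·ε)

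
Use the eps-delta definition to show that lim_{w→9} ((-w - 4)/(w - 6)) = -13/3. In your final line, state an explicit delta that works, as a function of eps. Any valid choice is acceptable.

delta = min(3/2, (9/20)eps)

Fix eps > 0. We want delta > 0 with 0 < |w − 9| < delta ⇒ |(-w - 4)/(w - 6) + 13/3| < eps.
Combining over a common denominator, (-w - 4)/(w - 6) + 13/3 = [(-w - 4)·3 − (-13)·(w - 6)] / [3·(w - 6)] = 10(w − 9) / (3(w - 6)).
So |(-w - 4)/(w - 6) + 13/3| = 10|w − 9| / (3·|w − 6|).
Restrict delta ≤ 3/2. Then |w − 9| < 3/2 gives |w − 6| = |(w − 9) + 3| ≥ 3 − 3/2 = 3/2.
Hence |(-w - 4)/(w - 6) + 13/3| < 10|w − 9|/(3·(3/2)) = (20/9)|w − 9|, which is < eps once |w − 9| < (9/20)eps.
Take delta = min(3/2, (9/20)eps). Then 0 < |w − 9| < delta forces both bounds, so |(-w - 4)/(w - 6) + 13/3| < eps.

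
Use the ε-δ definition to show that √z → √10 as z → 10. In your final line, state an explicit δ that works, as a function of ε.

δ = min(10, √10·ε)

Suppose ε > 0. We want δ > 0 such that 0 < |z − 10| < δ implies |√z − √10| < ε.
Multiplying by the conjugate, |√z − √10| = |z − 10|/(√z + √10).
Restrict δ ≤ 10 so that |z − 10| < 10 forces z > 0, and then √z + √10 > √10.
Hence |√z − √10| < |z − 10|/√10, which is < ε once |z − 10| < √10·ε.
Take δ = min(10, √10·ε). If 0 < |z − 10| < δ then z > 0 and |√z − √10| < |z − 10|/√10 < ε.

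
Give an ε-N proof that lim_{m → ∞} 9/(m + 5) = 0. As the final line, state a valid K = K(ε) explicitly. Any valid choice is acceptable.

Suppose ε > 0. For m ≥ 1, |9/(m + 5) − 0| = 9/(m + 5) ≤ 9/m.
We need 9/m < ε, i.e. m > 9/ε.
Take K = 9/ε. If m > K then |9/(m + 5)| ≤ 9/m < ε.

K = 9/ε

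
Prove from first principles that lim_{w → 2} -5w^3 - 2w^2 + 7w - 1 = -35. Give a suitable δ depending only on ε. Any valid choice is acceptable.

Let ε > 0 be given. We want δ > 0 such that 0 < |w − 2| < δ implies |(-5w^3 - 2w^2 + 7w - 1) + 35| < ε.
(-5w^3 - 2w^2 + 7w - 1) + 35 = -5w^3 - 2w^2 + 7w + 34 = (w − 2)(-5w^2 - 12w - 17).
So |(-5w^3 - 2w^2 + 7w - 1) + 35| = |w − 2|·|-5w^2 - 12w - 17|.
Require δ ≤ 1. Then |w − 2| < 1 gives |w| < 3, and by the triangle inequality |-5w^2 - 12w - 17| ≤ 5·3^2 + 12·3 + 17 = 98.
Hence |(-5w^3 - 2w^2 + 7w - 1) + 35| ≤ 98|w − 2| < ε provided |w − 2| < ε/98.
Choosing δ = min(1, ε/98) ensures both conditions, hence |(-5w^3 - 2w^2 + 7w - 1) + 35| < ε.

δ = min(1, ε/98)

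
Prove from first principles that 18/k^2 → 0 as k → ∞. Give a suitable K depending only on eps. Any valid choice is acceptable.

Fix eps > 0. For k ≥ 1, |18/k^2 − 0| = 18/k^2.
18/k^2 < eps ⇔ k^2 > 18/eps ⇔ k > (18/eps)^{1/2}.
Take K = (18/eps)^{1/2}. Then k > K implies 18/k^2 < eps.

K = (18/eps)^{1/2}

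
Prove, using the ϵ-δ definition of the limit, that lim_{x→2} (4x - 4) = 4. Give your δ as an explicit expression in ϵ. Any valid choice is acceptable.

Suppose ϵ > 0. We need δ > 0 so that 0 < |x − 2| < δ implies |(4x - 4) − 4| < ϵ.
Since (4x - 4) − 4 = 4(x − 2), we have |(4x - 4) − 4| = 4|x − 2|.
Thus it suffices that |x − 2| < ϵ/4.
Choosing δ = ϵ/4 gives |(4x - 4) − 4| = 4|x − 2| < ϵ whenever |x − 2| < δ.

δ = ϵ/4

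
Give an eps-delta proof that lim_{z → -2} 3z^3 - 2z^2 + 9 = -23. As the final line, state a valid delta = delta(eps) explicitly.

delta = min(2, eps/96)

Suppose eps > 0. We want delta > 0 such that 0 < |z + 2| < delta implies |(3z^3 - 2z^2 + 9) + 23| < eps.
(3z^3 - 2z^2 + 9) + 23 = 3z^3 - 2z^2 + 32 = (z + 2)(3z^2 - 8z + 16).
So |(3z^3 - 2z^2 + 9) + 23| = |z + 2|·|3z^2 - 8z + 16|.
Assume first that |z + 2| < 2, so |z| < 4. Then |3z^2 - 8z + 16| ≤ 3·4^2 + 8·4 + 16 = 96.
Hence |(3z^3 - 2z^2 + 9) + 23| ≤ 96|z + 2| < eps provided |z + 2| < eps/96.
Choosing delta = min(2, eps/96) ensures both conditions, hence |(3z^3 - 2z^2 + 9) + 23| < eps.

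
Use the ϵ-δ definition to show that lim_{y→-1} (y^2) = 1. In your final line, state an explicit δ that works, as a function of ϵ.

Let ϵ > 0. We seek δ > 0 with 0 < |y + 1| < δ ⇒ |y^2 − 1| < ϵ.
Factor: y^2 − 1 = (y + 1)(y - 1), so |y^2 − 1| = |y + 1|·|y - 1|.
Restrict δ ≤ 1. Then |y + 1| < 1 gives |y| < 2, so by the triangle inequality |y - 1| ≤ 2 + 1 = 3.
Hence |y^2 − 1| ≤ 3|y + 1|, which is < ϵ once |y + 1| < ϵ/3.
Take δ = min(1, ϵ/3). If 0 < |y + 1| < δ then both bounds hold and |y^2 − 1| ≤ 3|y + 1| < 3·(ϵ/3) = ϵ.

δ = min(1, ϵ/3)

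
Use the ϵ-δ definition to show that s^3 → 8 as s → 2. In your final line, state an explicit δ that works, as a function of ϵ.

Suppose ϵ > 0. We seek δ > 0 with 0 < |s − 2| < δ ⇒ |s^3 − 8| < ϵ.
Factor: s^3 − 8 = (s − 2)(s^2 + 2s + 4), so |s^3 − 8| = |s − 2|·|s^2 + 2s + 4|.
Restrict δ ≤ 1. Then |s − 2| < 1 gives |s| < 3, so by the triangle inequality |s^2 + 2s + 4| ≤ 3^2 + 2·3 + 4 = 19.
Hence |s^3 − 8| ≤ 19|s − 2|, which is < ϵ once |s − 2| < ϵ/19.
Take δ = min(1, ϵ/19). If 0 < |s − 2| < δ then both bounds hold and |s^3 − 8| ≤ 19|s − 2| < 19·(ϵ/19) = ϵ.

δ = min(1, ϵ/19)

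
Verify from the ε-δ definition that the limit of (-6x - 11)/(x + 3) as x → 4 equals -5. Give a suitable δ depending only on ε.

δ = min(7/2, (7/2)ε)

Fix ε > 0. We want δ > 0 with 0 < |x − 4| < δ ⇒ |(-6x - 11)/(x + 3) + 5| < ε.
Combining over a common denominator, (-6x - 11)/(x + 3) + 5 = [(-6x - 11)·7 − (-35)·(x + 3)] / [7·(x + 3)] = -7(x − 4) / (7(x + 3)).
So |(-6x - 11)/(x + 3) + 5| = 7|x − 4| / (7·|x + 3|).
Require δ ≤ 7/2, so |x + 3| ≥ |7| − |x − 4| > 7 − 7/2 = 7/2.
Hence |(-6x - 11)/(x + 3) + 5| < 7|x − 4|/(7·(7/2)) = (2/7)|x − 4|, which is < ε once |x − 4| < (7/2)ε.
Take δ = min(7/2, (7/2)ε). Then 0 < |x − 4| < δ forces both bounds, so |(-6x - 11)/(x + 3) + 5| < ε.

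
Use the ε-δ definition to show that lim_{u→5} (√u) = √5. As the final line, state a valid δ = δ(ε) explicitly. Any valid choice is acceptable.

δ = min(5, √5·ε)

Let ε > 0 be given. We want δ > 0 such that 0 < |u − 5| < δ implies |√u − √5| < ε.
Rationalise: √u − √5 = (u − 5)/(√u + √5), so |√u − √5| = |u − 5|/(√u + √5).
Restrict δ ≤ 5 so that |u − 5| < 5 forces u > 0, and then √u + √5 > √5.
Hence |√u − √5| < |u − 5|/√5, which is < ε once |u − 5| < √5·ε.
Take δ = min(5, √5·ε). If 0 < |u − 5| < δ then u > 0 and |√u − √5| < |u − 5|/√5 < ε.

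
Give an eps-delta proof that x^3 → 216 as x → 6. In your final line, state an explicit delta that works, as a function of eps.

delta = min(1, eps/127)

Let eps > 0 be given. We seek delta > 0 with 0 < |x − 6| < delta ⇒ |x^3 − 216| < eps.
Factor: x^3 − 216 = (x − 6)(x^2 + 6x + 36), so |x^3 − 216| = |x − 6|·|x^2 + 6x + 36|.
Impose delta ≤ 1 so that |x| < 7; then |x^2 + 6x + 36| ≤ 127.
Hence |x^3 − 216| ≤ 127|x − 6|, which is < eps once |x − 6| < eps/127.
Take delta = min(1, eps/127). If 0 < |x − 6| < delta then both bounds hold and |x^3 − 216| ≤ 127|x − 6| < 127·(eps/127) = eps.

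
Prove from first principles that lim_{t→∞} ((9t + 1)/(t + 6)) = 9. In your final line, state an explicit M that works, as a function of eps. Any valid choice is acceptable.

Fix eps > 0. We seek M > 0 such that t > M implies |(9t + 1)/(t + 6) − 9| < eps.
(9t + 1)/(t + 6) − 9 = ((9t + 1) − 9(t + 6)) / ((t + 6)) = -53/((t + 6)).
For t > 0 we have t + 6 > t, so |(9t + 1)/(t + 6) − 9| = 53/((t + 6)) < 53/(t) = 53/t.
Thus |(9t + 1)/(t + 6) − 9| < eps whenever t > 53/eps.
Take M = 53/eps. If t > M then |(9t + 1)/(t + 6) − 9| < 53/t < eps.

M = 53/eps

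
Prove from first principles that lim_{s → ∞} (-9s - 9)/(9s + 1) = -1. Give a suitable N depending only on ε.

N = (8/9)/ε

Suppose ε > 0. We seek N > 0 such that s > N implies |(-9s - 9)/(9s + 1) + 1| < ε.
(-9s - 9)/(9s + 1) + 1 = (9(-9s - 9) − (-9)(9s + 1)) / (9(9s + 1)) = -72/(9(9s + 1)).
For s > 0 we have 9s + 1 > 9s, so |(-9s - 9)/(9s + 1) + 1| = 72/(9(9s + 1)) < 72/(9·9s) = (8/9)/s.
Thus |(-9s - 9)/(9s + 1) + 1| < ε whenever s > (8/9)/ε.
Take N = (8/9)/ε. If s > N then |(-9s - 9)/(9s + 1) + 1| < (8/9)/s < ε.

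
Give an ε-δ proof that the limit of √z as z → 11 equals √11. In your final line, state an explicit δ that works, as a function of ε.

Suppose ε > 0. We want δ > 0 such that 0 < |z − 11| < δ implies |√z − √11| < ε.
Multiplying by the conjugate, |√z − √11| = |z − 11|/(√z + √11).
Restrict δ ≤ 11 so that |z − 11| < 11 forces z > 0, and then √z + √11 > √11.
Hence |√z − √11| < |z − 11|/√11, which is < ε once |z − 11| < √11·ε.
Take δ = min(11, √11·ε). If 0 < |z − 11| < δ then z > 0 and |√z − √11| < |z − 11|/√11 < ε.

δ = min(11, √11·ε)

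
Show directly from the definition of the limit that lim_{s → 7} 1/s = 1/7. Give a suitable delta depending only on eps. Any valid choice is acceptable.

delta = min(7/2, (49/2)eps)

Let eps > 0. We seek delta > 0 such that 0 < |s − 7| < delta implies |1/s − (1/7)| < eps.
|1/s − (1/7)| = |7 − s|/(7·|s|) = |s − 7|/(7|s|).
Restrict delta ≤ 7/2. Then |s − 7| < 7/2 gives |s| > 7/2, so 7|s| > 49/2.
Then |1/s − (1/7)| < |s − 7|/(49/2), which is < eps when |s − 7| < (49/2)eps.
Take delta = min(7/2, (49/2)eps). Then 0 < |s − 7| < delta gives both |s − 7| < 7/2 and |s − 7| < (49/2)eps, so |1/s − (1/7)| < eps.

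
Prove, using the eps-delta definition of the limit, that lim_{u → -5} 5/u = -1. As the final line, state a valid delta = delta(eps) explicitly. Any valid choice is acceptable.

Let eps > 0. We seek delta > 0 such that 0 < |u + 5| < delta implies |5/u + 1| < eps.
|5/u + 1| = 5·|-5 − u|/(5·|u|) = 5|u + 5|/(5|u|).
Require delta ≤ 5/2 so that |u| > 5 − 5/2 = 5/2, hence 5|u| > 25/2.
Then |5/u + 1| < 5|u + 5|/(25/2), which is < eps when |u + 5| < (5/2)eps.
Take delta = min(5/2, (5/2)eps). Then 0 < |u + 5| < delta gives both |u + 5| < 5/2 and |u + 5| < (5/2)eps, so |5/u + 1| < eps.

delta = min(5/2, (5/2)eps)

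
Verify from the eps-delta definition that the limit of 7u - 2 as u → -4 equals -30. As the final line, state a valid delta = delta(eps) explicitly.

Let eps > 0 be given. We need delta > 0 so that 0 < |u + 4| < delta implies |(7u - 2) + 30| < eps.
Since (7u - 2) + 30 = 7(u + 4), we have |(7u - 2) + 30| = 7|u + 4|.
So 7|u + 4| < eps exactly when |u + 4| < eps/7.
Choosing delta = eps/7 gives |(7u - 2) + 30| = 7|u + 4| < eps whenever |u + 4| < delta.

delta = eps/7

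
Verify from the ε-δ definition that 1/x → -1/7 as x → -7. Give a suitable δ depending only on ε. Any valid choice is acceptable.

δ = min(7/2, (49/2)ε)

Fix ε > 0. We seek δ > 0 such that 0 < |x + 7| < δ implies |1/x + 1/7| < ε.
|1/x + 1/7| = |-7 − x|/(7·|x|) = |x + 7|/(7|x|).
Require δ ≤ 7/2 so that |x| > 7 − 7/2 = 7/2, hence 7|x| > 49/2.
Then |1/x + 1/7| < |x + 7|/(49/2), which is < ε when |x + 7| < (49/2)ε.
Take δ = min(7/2, (49/2)ε). Then 0 < |x + 7| < δ gives both |x + 7| < 7/2 and |x + 7| < (49/2)ε, so |1/x + 1/7| < ε.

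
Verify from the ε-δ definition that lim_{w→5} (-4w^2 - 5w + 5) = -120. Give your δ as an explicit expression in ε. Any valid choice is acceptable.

δ = min(2, ε/53)

Let ε > 0. We want δ > 0 such that 0 < |w − 5| < δ implies |(-4w^2 - 5w + 5) + 120| < ε.
(-4w^2 - 5w + 5) + 120 = -4w^2 - 5w + 125 = (w − 5)(-4w - 25).
So |(-4w^2 - 5w + 5) + 120| = |w − 5|·|-4w - 25|.
Require δ ≤ 2. Then |w − 5| < 2 gives |w| < 7, and by the triangle inequality |-4w - 25| ≤ 4·7 + 25 = 53.
Hence |(-4w^2 - 5w + 5) + 120| ≤ 53|w − 5| < ε provided |w − 5| < ε/53.
Choosing δ = min(2, ε/53) ensures both conditions, hence |(-4w^2 - 5w + 5) + 120| < ε.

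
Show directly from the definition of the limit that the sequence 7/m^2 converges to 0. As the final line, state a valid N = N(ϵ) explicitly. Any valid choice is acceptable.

Let ϵ > 0. For m ≥ 1, |7/m^2 − 0| = 7/m^2.
7/m^2 < ϵ ⇔ m^2 > 7/ϵ ⇔ m > (7/ϵ)^{1/2}.
Take N = (7/ϵ)^{1/2}. Then m > N implies 7/m^2 < ϵ.

N = (7/ϵ)^{1/2}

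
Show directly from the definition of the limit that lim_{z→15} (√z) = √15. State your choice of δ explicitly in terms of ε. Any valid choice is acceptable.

Suppose ε > 0. We want δ > 0 such that 0 < |z − 15| < δ implies |√z − √15| < ε.
Multiplying by the conjugate, |√z − √15| = |z − 15|/(√z + √15).
Restrict δ ≤ 15 so that |z − 15| < 15 forces z > 0, and then √z + √15 > √15.
Hence |√z − √15| < |z − 15|/√15, which is < ε once |z − 15| < √15·ε.
Take δ = min(15, √15·ε). If 0 < |z − 15| < δ then z > 0 and |√z − √15| < |z − 15|/√15 < ε.

δ = min(15, √15·ε)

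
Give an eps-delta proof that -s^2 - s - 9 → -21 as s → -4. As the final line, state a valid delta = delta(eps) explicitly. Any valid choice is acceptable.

Let eps > 0 be given. We want delta > 0 such that 0 < |s + 4| < delta implies |(-s^2 - s - 9) + 21| < eps.
(-s^2 - s - 9) + 21 = -s^2 - s + 12 = (s + 4)(-s + 3).
So |(-s^2 - s - 9) + 21| = |s + 4|·|-s + 3|.
Assume first that |s + 4| < 2, so |s| < 6. Then |-s + 3| ≤ 6 + 3 = 9.
Hence |(-s^2 - s - 9) + 21| ≤ 9|s + 4| < eps provided |s + 4| < eps/9.
Take delta = min(2, eps/9). Then 0 < |s + 4| < delta gives both |s + 4| < 2 and |s + 4| < eps/9, so |(-s^2 - s - 9) + 21| < eps.

delta = min(2, eps/9)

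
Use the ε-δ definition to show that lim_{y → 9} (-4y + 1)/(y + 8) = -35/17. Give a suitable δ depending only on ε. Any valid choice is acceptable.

Fix ε > 0. We want δ > 0 with 0 < |y − 9| < δ ⇒ |(-4y + 1)/(y + 8) + 35/17| < ε.
Combining over a common denominator, (-4y + 1)/(y + 8) + 35/17 = [(-4y + 1)·17 − (-35)·(y + 8)] / [17·(y + 8)] = -33(y − 9) / (17(y + 8)).
So |(-4y + 1)/(y + 8) + 35/17| = 33|y − 9| / (17·|y + 8|).
Require δ ≤ 17/2, so |y + 8| ≥ |17| − |y − 9| > 17 − 17/2 = 17/2.
Hence |(-4y + 1)/(y + 8) + 35/17| < 33|y − 9|/(17·(17/2)) = (66/289)|y − 9|, which is < ε once |y − 9| < (289/66)ε.
Take δ = min(17/2, (289/66)ε). Then 0 < |y − 9| < δ forces both bounds, so |(-4y + 1)/(y + 8) + 35/17| < ε.

δ = min(17/2, (289/66)ε)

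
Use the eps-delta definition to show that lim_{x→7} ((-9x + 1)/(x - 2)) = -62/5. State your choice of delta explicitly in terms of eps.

Let eps > 0. We want delta > 0 with 0 < |x − 7| < delta ⇒ |(-9x + 1)/(x - 2) + 62/5| < eps.
Combining over a common denominator, (-9x + 1)/(x - 2) + 62/5 = [(-9x + 1)·5 − (-62)·(x - 2)] / [5·(x - 2)] = 17(x − 7) / (5(x - 2)).
So |(-9x + 1)/(x - 2) + 62/5| = 17|x − 7| / (5·|x − 2|).
Require delta ≤ 5/2, so |x − 2| ≥ |5| − |x − 7| > 5 − 5/2 = 5/2.
Hence |(-9x + 1)/(x - 2) + 62/5| < 17|x − 7|/(5·(5/2)) = (34/25)|x − 7|, which is < eps once |x − 7| < (25/34)eps.
Take delta = min(5/2, (25/34)eps). Then 0 < |x − 7| < delta forces both bounds, so |(-9x + 1)/(x - 2) + 62/5| < eps.

delta = min(5/2, (25/34)eps)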